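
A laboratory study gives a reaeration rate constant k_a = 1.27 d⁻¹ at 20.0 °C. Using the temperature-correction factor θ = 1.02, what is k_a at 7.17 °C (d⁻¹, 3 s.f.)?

k_a ≈ 0.985 d⁻¹

k_a(T₂) = k_a(T₁) · θ^(T₂−T₁) = 1.27 × 1.02^(7.17−20.0)
= 1.27 × 1.02^-12.8 = 1.27 × 0.7756 = 0.9851 d⁻¹.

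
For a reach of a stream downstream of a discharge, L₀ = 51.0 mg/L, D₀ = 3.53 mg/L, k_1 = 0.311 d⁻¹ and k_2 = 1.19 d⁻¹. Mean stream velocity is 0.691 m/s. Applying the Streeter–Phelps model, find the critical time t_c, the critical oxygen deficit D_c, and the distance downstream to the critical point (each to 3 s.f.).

t_c = [1/(k_2−k_1)] ln[(k_2/k_1)(1 − D₀(k_2−k_1)/(k_1 L₀))]
= [1/(1.19−0.311)] ln[(1.19/0.311)(1 − 3.53×0.8790/(0.311×51.0))]
= (1/0.8790) ln[3.826 × 0.8044] = 1.138 × ln(3.078) = 1.138 × 1.124 = 1.279 d.
D_c = (k_1/k_2) L₀ e^(−k_1 t_c) = (0.311/1.19) × 51.0 × e^(−0.311×1.279) = 0.2613 × 51.0 × 0.6718 = 8.954 mg/L.
x_c = v t_c = 0.691 m/s × 1.279 d × 86400 s/d = 76360 m ≈ 76.4 km.

t_c ≈ 1.28 d; D_c ≈ 8.95 mg/L; x_c ≈ 76.4 km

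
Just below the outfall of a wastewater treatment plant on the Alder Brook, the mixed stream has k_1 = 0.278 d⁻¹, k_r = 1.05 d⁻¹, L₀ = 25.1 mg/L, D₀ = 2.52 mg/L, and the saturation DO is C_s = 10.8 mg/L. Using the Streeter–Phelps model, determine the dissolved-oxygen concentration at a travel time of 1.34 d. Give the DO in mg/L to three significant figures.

k_1 L₀/(k_r−k_1) = 0.278×25.1/(1.05−0.278) = 6.978/0.7720 = 9.039 mg/L.
e^(−k_1 t) = e^(−0.278×1.340) = 0.6890; e^(−k_r t) = e^(−1.05×1.340) = 0.2449.
D = 9.039 × (0.6890 − 0.2449) + 2.52 × 0.2449 = 4.014 + 0.6171 = 4.631 mg/L.
DO = C_s − D = 10.8 − 4.631 = 6.169 mg/L.

DO ≈ 6.17 mg/L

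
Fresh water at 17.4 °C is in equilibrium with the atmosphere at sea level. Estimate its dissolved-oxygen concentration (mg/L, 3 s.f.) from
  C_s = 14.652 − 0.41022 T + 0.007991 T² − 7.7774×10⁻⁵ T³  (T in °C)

C_s ≈ 9.52 mg/L

C_s = 14.652 − 0.41022×17.4 + 0.007991×17.4² − 7.7774×10⁻⁵×17.4³ = 9.524 mg/L.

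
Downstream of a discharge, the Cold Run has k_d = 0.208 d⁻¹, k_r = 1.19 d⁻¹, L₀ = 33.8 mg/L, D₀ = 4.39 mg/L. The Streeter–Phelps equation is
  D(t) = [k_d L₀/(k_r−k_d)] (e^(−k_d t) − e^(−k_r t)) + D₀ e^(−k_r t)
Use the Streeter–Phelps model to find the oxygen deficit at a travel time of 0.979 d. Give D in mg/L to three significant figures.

D ≈ 4.98 mg/L

k_d L₀/(k_r−k_d) = 0.208×33.8/(1.19−0.208) = 7.030/0.9820 = 7.159 mg/L.
e^(−k_d t) = e^(−0.208×0.9790) = 0.8158; e^(−k_r t) = e^(−1.19×0.9790) = 0.3119.
D = 7.159 × (0.8158 − 0.3119) + 4.39 × 0.3119 = 3.607 + 1.369 = 4.976 mg/L.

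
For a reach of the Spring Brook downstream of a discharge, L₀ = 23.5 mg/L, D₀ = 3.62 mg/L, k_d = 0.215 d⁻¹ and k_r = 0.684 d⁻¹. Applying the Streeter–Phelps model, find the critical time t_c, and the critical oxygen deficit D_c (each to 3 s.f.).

t_c ≈ 1.59 d; D_c ≈ 5.24 mg/L

At the critical point dD/dt = 0, so k_d L₀ e^(−k_d t) = k_r D. Substituting D(t) from the Streeter–Phelps equation and solving for t gives
t_c = ln[(k_r/k_d)(1 − D₀(k_r−k_d)/(k_d L₀))] / (k_r−k_d).
Here k_r−k_d = 0.4690 d⁻¹ and 1 − D₀(k_r−k_d)/(k_d L₀) = 1 − 3.62×0.4690/(0.215×23.5) = 0.6640, so
t_c = ln(3.181 × 0.6640) / 0.4690 = 0.7478 / 0.4690 = 1.594 d.
L(t_c) = L₀ e^(−k_d t_c) = 23.5 × 0.7098 = 16.68 mg/L, and at the critical point k_r D_c = k_d L, so D_c = (0.215/0.684) × 16.68 = 5.243 mg/L.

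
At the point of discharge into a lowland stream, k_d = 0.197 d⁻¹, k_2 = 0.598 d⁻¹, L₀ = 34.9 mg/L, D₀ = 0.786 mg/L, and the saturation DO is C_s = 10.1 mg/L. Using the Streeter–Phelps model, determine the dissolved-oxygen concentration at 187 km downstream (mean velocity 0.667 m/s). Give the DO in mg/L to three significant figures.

Travel time t = x/v = 187 km / (0.667 m/s) = 187000 m / 0.667 m/s = 280400 s = 3.245 d.
k_d L₀/(k_2−k_d) = 0.197×34.9/(0.598−0.197) = 6.875/0.4010 = 17.15 mg/L.
e^(−k_d t) = e^(−0.197×3.245) = 0.5277; e^(−k_2 t) = e^(−0.598×3.245) = 0.1436.
D = 17.15 × (0.5277 − 0.1436) + 0.786 × 0.1436 = 6.585 + 0.1129 = 6.698 mg/L.
DO = C_s − D = 10.1 − 6.698 = 3.402 mg/L.

DO ≈ 3.40 mg/L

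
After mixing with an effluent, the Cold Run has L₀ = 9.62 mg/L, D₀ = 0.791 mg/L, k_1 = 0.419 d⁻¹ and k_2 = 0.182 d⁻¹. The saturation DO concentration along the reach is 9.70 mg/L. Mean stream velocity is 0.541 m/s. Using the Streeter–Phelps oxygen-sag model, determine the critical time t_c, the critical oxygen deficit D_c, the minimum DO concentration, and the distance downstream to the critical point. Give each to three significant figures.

t_c ≈ 3.33 d; D_c ≈ 5.50 mg/L; min DO ≈ 4.20 mg/L; x_c ≈ 155 km

t_c = [1/(k_2−k_1)] ln[(k_2/k_1)(1 − D₀(k_2−k_1)/(k_1 L₀))]
= [1/(0.182−0.419)] ln[(0.182/0.419)(1 − 0.791×-0.2370/(0.419×9.62))]
= (1/-0.2370) ln[0.4344 × 1.047] = -4.219 × ln(0.4546) = -4.219 × -0.7884 = 3.327 d.
L(t_c) = L₀ e^(−k_1 t_c) = 9.62 × 0.2481 = 2.387 mg/L, and at the critical point k_2 D_c = k_1 L, so D_c = (0.419/0.182) × 2.387 = 5.495 mg/L.
Minimum DO = C_s − D_c = 9.70 − 5.495 = 4.205 mg/L.
x_c = v t_c = 0.541 m/s × 3.327 d × 86400 s/d = 155500 m ≈ 155 km.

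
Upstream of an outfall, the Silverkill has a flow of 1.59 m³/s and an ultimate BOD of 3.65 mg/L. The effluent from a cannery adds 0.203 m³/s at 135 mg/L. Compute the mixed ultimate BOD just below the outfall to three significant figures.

18.5 mg/L

Flow-weighted mixing: C = (Q_r C_r + Q_w C_w)/(Q_r + Q_w)
= (1.59×3.65 + 0.203×135)/(1.59 + 0.203) = 33.21/1.793 = 18.52 mg/L.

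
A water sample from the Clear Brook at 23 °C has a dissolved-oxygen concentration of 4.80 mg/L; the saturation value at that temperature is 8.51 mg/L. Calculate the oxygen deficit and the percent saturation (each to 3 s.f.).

D ≈ 3.71 mg/L; 56.4 % saturation

D = C_s − C = 8.51 − 4.80 = 3.71 mg/L.
% saturation = 4.80/8.51 × 100 = 56.4 %.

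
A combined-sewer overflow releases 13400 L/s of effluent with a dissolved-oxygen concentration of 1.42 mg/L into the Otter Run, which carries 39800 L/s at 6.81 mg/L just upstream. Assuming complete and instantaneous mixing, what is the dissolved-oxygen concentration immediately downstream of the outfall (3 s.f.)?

5.45 mg/L

Flow-weighted mixing: C = (Q_r C_r + Q_w C_w)/(Q_r + Q_w)
= (39800×6.81 + 13400×1.42)/(39800 + 13400) = 290100/53200 = 5.452 mg/L.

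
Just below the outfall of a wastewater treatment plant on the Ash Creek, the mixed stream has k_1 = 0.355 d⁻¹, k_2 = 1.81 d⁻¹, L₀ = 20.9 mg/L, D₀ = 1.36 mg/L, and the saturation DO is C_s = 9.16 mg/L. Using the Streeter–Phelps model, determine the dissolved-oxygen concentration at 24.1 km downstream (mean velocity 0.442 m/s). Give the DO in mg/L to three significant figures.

Travel time t = x/v = 24.1 km / (0.442 m/s) = 24100 m / 0.442 m/s = 54520 s = 0.6311 d.
k_1 L₀/(k_2−k_1) = 0.355×20.9/(1.81−0.355) = 7.419/1.455 = 5.099 mg/L.
e^(−k_1 t) = e^(−0.355×0.6311) = 0.7993; e^(−k_2 t) = e^(−1.81×0.6311) = 0.3191.
D = 5.099 × (0.7993 − 0.3191) + 1.36 × 0.3191 = 2.449 + 0.4340 = 2.883 mg/L.
DO = C_s − D = 9.16 − 2.883 = 6.277 mg/L.

DO ≈ 6.28 mg/L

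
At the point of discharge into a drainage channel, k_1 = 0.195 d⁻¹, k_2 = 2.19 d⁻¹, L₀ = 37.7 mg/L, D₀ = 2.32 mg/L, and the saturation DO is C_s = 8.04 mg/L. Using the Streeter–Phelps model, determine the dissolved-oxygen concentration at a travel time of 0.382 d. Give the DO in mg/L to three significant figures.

k_1 L₀/(k_2−k_1) = 0.195×37.7/(2.19−0.195) = 7.352/1.995 = 3.685 mg/L.
e^(−k_1 t) = e^(−0.195×0.3820) = 0.9282; e^(−k_2 t) = e^(−2.19×0.3820) = 0.4332.
D = 3.685 × (0.9282 − 0.4332) + 2.32 × 0.4332 = 1.824 + 1.005 = 2.829 mg/L.
DO = C_s − D = 8.04 − 2.829 = 5.211 mg/L.

DO ≈ 5.21 mg/L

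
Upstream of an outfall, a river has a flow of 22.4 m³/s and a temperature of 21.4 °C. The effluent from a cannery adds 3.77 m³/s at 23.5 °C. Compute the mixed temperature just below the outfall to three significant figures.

Flow-weighted mixing: C = (Q_r C_r + Q_w C_w)/(Q_r + Q_w)
= (22.4×21.4 + 3.77×23.5)/(22.4 + 3.77) = 568.0/26.17 = 21.70 °C.

21.7 °C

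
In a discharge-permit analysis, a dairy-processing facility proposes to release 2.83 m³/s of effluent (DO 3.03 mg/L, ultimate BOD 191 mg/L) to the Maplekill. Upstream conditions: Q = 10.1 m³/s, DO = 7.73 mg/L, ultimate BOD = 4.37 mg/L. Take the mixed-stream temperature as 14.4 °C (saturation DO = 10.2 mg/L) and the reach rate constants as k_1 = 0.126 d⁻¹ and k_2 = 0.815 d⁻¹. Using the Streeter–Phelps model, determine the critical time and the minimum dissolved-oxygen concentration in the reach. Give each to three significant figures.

t_c ≈ 1.91 d; minimum DO ≈ 4.71 mg/L

Mixed DO = (10.1×7.73 + 2.83×3.03)/(10.1+2.83) = 86.65/12.93 = 6.701 mg/L.
Mixed L₀ = (10.1×4.37 + 2.83×191)/(12.93) = 584.7/12.93 = 45.22 mg/L.
Initial deficit D₀ = C_s − DO₀ = 10.2 − 6.701 = 3.499 mg/L.
t_c = (1/0.6890) ln[(0.815/0.126)(1 − 3.499×0.6890/(0.126×45.22))] = 1.451 × ln(3.732) = 1.911 d.
D_c = (0.126/0.815) × 45.22 × e^(−0.126×1.911) = 0.1546 × 45.22 × 0.7860 = 5.495 mg/L.
Minimum DO = 10.2 − 5.495 = 4.705 mg/L.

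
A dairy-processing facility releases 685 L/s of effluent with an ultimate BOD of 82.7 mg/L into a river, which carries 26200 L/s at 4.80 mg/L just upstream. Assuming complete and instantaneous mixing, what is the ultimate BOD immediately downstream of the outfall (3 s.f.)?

Flow-weighted mixing: C = (Q_r C_r + Q_w C_w)/(Q_r + Q_w)
= (26200×4.80 + 685×82.7)/(26200 + 685) = 182400/26880 = 6.785 mg/L.

6.78 mg/L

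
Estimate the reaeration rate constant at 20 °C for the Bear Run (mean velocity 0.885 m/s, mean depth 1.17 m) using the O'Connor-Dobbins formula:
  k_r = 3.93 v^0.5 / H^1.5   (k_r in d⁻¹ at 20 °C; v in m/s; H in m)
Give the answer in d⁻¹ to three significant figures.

k_r ≈ 2.92 d⁻¹

k_r = 3.93 × 0.885^0.5 / 1.17^1.5 = 3.93 × 0.9407 / 1.266 = 2.921 d⁻¹.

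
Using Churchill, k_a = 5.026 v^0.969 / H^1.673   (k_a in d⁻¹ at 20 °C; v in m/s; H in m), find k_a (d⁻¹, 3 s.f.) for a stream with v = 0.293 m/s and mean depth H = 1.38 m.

k_a ≈ 0.892 d⁻¹

k_a = 5.026 × 0.293^0.969 / 1.38^1.673 = 5.026 × 0.3044 / 1.714 = 0.8925 d⁻¹.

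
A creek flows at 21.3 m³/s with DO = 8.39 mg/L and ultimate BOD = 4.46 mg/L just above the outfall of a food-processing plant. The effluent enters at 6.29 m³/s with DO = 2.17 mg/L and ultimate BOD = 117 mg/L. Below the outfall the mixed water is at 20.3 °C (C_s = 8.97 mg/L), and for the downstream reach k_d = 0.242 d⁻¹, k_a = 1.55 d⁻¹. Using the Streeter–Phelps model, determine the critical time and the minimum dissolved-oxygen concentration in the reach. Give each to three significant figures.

t_c ≈ 1.08 d; minimum DO ≈ 5.35 mg/L

Mixed DO = (21.3×8.39 + 6.29×2.17)/(21.3+6.29) = 192.4/27.59 = 6.972 mg/L.
Mixed L₀ = (21.3×4.46 + 6.29×117)/(27.59) = 830.9/27.59 = 30.12 mg/L.
Initial deficit D₀ = C_s − DO₀ = 8.97 − 6.972 = 1.998 mg/L.
t_c = (1/1.308) ln[(1.55/0.242)(1 − 1.998×1.308/(0.242×30.12))] = 0.7645 × ln(4.108) = 1.080 d.
D_c = (0.242/1.55) × 30.12 × e^(−0.242×1.080) = 0.1561 × 30.12 × 0.7700 = 3.620 mg/L.
Minimum DO = 8.97 − 3.620 = 5.350 mg/L.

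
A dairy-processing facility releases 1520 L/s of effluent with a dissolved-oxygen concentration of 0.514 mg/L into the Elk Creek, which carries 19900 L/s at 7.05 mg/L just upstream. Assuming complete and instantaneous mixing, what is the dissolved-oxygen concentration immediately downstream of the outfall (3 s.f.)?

Flow-weighted mixing: C = (Q_r C_r + Q_w C_w)/(Q_r + Q_w)
= (19900×7.05 + 1520×0.514)/(19900 + 1520) = 141100/21420 = 6.586 mg/L.

6.59 mg/L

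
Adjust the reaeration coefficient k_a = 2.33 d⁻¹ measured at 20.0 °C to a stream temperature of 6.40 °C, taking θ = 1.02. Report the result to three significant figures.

k_a ≈ 1.78 d⁻¹

k_a(T₂) = k_a(T₁) · θ^(T₂−T₁) = 2.33 × 1.02^(6.40−20.0)
= 2.33 × 1.02^-13.6 = 2.33 × 0.7639 = 1.780 d⁻¹.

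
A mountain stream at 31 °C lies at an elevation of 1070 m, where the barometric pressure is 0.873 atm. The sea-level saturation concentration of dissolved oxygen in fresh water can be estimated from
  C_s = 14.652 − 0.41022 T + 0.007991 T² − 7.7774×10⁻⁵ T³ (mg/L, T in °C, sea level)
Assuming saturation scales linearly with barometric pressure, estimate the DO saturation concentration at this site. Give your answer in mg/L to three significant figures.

C_s ≈ 6.37 mg/L

At sea level: C_s = 14.652 − 0.41022×31 + 0.007991×31² − 7.7774×10⁻⁵×31³ = 7.298 mg/L.
Pressure correction: C_s' = 7.298 × 0.873 = 6.371 mg/L.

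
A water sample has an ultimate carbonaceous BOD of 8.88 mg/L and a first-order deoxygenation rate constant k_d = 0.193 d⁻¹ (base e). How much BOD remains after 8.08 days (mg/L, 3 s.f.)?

L ≈ 1.87 mg/L

L_t = L₀ e^(−k_d t) = 8.88 × e^(−0.193×8.08) = 8.88 × 0.2103 = 1.867 mg/L.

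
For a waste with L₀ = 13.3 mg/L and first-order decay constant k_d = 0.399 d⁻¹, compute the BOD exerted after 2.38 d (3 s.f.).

y ≈ 8.15 mg/L

y_t = L₀(1 − e^(−k_d t)) = 13.3 × (1 − e^(−0.399×2.38))
= 13.3 × (1 − 0.3869) = 13.3 × 0.6131 = 8.154 mg/L.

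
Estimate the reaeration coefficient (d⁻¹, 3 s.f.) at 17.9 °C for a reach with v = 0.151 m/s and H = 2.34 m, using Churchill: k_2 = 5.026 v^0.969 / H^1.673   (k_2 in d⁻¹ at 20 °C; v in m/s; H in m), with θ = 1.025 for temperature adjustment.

k_2 ≈ 0.184 d⁻¹

k_2(20) = 5.026 × 0.151^0.969 / 2.34^1.673 = 5.026 × 0.1601 / 4.147 = 0.1941 d⁻¹.
k_2(17.9) = 0.1941 × 1.025^(17.9−20) = 0.1941 × 0.9495 = 0.1843 d⁻¹.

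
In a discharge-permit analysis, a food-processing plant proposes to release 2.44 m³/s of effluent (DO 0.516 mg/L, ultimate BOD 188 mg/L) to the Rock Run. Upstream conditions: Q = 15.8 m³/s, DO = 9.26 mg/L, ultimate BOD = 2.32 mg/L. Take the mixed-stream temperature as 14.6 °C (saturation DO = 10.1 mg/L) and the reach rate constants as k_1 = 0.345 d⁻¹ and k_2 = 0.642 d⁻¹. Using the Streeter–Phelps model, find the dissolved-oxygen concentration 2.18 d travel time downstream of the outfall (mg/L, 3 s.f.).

Mixed DO = (15.8×9.26 + 2.44×0.516)/(15.8+2.44) = 147.6/18.24 = 8.090 mg/L.
Mixed L₀ = (15.8×2.32 + 2.44×188)/(18.24) = 495.4/18.24 = 27.16 mg/L.
Initial deficit D₀ = C_s − DO₀ = 10.1 − 8.090 = 2.010 mg/L.
D(2.18) = [0.345×27.16/(0.642−0.345)](e^(−0.345×2.18) − e^(−0.642×2.18)) + 2.010 e^(−0.642×2.18)
= 31.55 × (0.4714 − 0.2467) + 2.010 × 0.2467 = 7.584 mg/L.
DO = 10.1 − 7.584 = 2.516 mg/L.

DO ≈ 2.52 mg/L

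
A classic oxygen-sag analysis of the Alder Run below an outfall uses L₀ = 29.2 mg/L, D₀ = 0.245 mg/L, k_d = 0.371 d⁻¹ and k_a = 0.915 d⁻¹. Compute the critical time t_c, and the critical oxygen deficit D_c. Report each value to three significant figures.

t_c ≈ 1.64 d; D_c ≈ 6.45 mg/L

With k_a/k_d = 2.466 and 1 − D₀(k_a−k_d)/(k_d L₀) = 0.9877,
t_c = ln(2.466 × 0.9877) / (0.915 − 0.371) = ln(2.436) / 0.5440 = 0.8903/0.5440 = 1.637 d.
D_c = (k_d/k_a) L₀ e^(−k_d t_c) = (0.371/0.915) × 29.2 × e^(−0.371×1.637) = 0.4055 × 29.2 × 0.5449 = 6.451 mg/L.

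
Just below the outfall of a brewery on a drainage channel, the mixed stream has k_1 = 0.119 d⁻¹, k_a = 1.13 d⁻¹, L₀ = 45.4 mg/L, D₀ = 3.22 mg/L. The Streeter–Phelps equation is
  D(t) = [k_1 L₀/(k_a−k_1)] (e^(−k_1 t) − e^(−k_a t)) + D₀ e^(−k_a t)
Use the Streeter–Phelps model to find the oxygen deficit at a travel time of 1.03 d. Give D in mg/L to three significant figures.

k_1 L₀/(k_a−k_1) = 0.119×45.4/(1.13−0.119) = 5.403/1.011 = 5.344 mg/L.
e^(−k_1 t) = e^(−0.119×1.030) = 0.8846; e^(−k_a t) = e^(−1.13×1.030) = 0.3123.
D = 5.344 × (0.8846 − 0.3123) + 3.22 × 0.3123 = 3.059 + 1.005 = 4.064 mg/L.

D ≈ 4.06 mg/L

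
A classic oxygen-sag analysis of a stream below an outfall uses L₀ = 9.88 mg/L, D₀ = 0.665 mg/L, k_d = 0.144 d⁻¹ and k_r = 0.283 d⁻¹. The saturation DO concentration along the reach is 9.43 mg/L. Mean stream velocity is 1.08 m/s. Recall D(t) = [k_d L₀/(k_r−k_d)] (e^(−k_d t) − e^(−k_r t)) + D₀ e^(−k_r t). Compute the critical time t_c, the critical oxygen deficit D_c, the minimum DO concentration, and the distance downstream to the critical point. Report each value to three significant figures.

t_c ≈ 4.38 d; D_c ≈ 2.68 mg/L; min DO ≈ 6.75 mg/L; x_c ≈ 408 km

With k_r/k_d = 1.965 and 1 − D₀(k_r−k_d)/(k_d L₀) = 0.9350,
t_c = ln(1.965 × 0.9350) / (0.283 − 0.144) = ln(1.838) / 0.1390 = 0.6085/0.1390 = 4.377 d.
L(t_c) = L₀ e^(−k_d t_c) = 9.88 × 0.5324 = 5.260 mg/L, and at the critical point k_r D_c = k_d L, so D_c = (0.144/0.283) × 5.260 = 2.677 mg/L.
Minimum DO = C_s − D_c = 9.43 − 2.677 = 6.753 mg/L.
x_c = v t_c = 1.08 m/s × 4.377 d × 86400 s/d = 408500 m ≈ 408 km.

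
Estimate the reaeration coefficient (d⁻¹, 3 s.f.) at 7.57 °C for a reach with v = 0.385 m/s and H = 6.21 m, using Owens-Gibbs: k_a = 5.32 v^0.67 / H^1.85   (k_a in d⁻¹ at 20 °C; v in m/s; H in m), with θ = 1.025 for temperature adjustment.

k_a(20) = 5.32 × 0.385^0.67 / 6.21^1.85 = 5.32 × 0.5275 / 29.32 = 0.09571 d⁻¹.
k_a(7.57) = 0.09571 × 1.025^(7.57−20) = 0.09571 × 0.7357 = 0.07041 d⁻¹.

k_a ≈ 0.0704 d⁻¹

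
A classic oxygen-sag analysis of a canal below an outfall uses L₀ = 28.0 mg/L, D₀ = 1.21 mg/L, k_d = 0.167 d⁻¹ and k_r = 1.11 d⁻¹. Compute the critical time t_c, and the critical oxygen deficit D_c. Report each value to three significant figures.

t_c ≈ 1.71 d; D_c ≈ 3.17 mg/L

t_c = [1/(k_r−k_d)] ln[(k_r/k_d)(1 − D₀(k_r−k_d)/(k_d L₀))]
= [1/(1.11−0.167)] ln[(1.11/0.167)(1 − 1.21×0.9430/(0.167×28.0))]
= (1/0.9430) ln[6.647 × 0.7560] = 1.060 × ln(5.025) = 1.060 × 1.614 = 1.712 d.
L(t_c) = L₀ e^(−k_d t_c) = 28.0 × 0.7513 = 21.04 mg/L, and at the critical point k_r D_c = k_d L, so D_c = (0.167/1.11) × 21.04 = 3.165 mg/L.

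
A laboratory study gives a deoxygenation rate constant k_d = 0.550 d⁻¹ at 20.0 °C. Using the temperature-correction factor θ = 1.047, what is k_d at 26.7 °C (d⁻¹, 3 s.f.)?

k_d ≈ 0.748 d⁻¹

k_d(T₂) = k_d(T₁) · θ^(T₂−T₁) = 0.550 × 1.047^(26.7−20.0)
= 0.550 × 1.047^6.70 = 0.550 × 1.360 = 0.7482 d⁻¹.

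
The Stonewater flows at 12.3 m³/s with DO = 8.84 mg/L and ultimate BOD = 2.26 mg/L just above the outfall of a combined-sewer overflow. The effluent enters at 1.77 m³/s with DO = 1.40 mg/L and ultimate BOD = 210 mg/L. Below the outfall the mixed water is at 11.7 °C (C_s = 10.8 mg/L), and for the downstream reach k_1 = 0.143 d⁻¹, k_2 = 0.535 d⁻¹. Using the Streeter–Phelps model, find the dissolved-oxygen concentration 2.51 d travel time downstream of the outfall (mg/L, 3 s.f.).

DO ≈ 5.51 mg/L

Mixed DO = (12.3×8.84 + 1.77×1.40)/(12.3+1.77) = 111.2/14.07 = 7.904 mg/L.
Mixed L₀ = (12.3×2.26 + 1.77×210)/(14.07) = 399.5/14.07 = 28.39 mg/L.
Initial deficit D₀ = C_s − DO₀ = 10.8 − 7.904 = 2.896 mg/L.
D(2.51) = [0.143×28.39/(0.535−0.143)](e^(−0.143×2.51) − e^(−0.535×2.51)) + 2.896 e^(−0.535×2.51)
= 10.36 × (0.6984 − 0.2611) + 2.896 × 0.2611 = 5.286 mg/L.
DO = 10.8 − 5.286 = 5.514 mg/L.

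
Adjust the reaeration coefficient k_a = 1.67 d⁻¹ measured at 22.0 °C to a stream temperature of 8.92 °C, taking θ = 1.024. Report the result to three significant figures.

k_a(T₂) = k_a(T₁) · θ^(T₂−T₁) = 1.67 × 1.024^(8.92−22.0)
= 1.67 × 1.024^-13.1 = 1.67 × 0.7333 = 1.225 d⁻¹.

k_a ≈ 1.22 d⁻¹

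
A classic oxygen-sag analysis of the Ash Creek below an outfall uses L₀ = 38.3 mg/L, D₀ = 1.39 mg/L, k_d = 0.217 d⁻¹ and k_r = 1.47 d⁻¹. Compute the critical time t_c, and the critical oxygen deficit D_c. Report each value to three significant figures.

At the critical point dD/dt = 0, so k_d L₀ e^(−k_d t) = k_r D. Substituting D(t) from the Streeter–Phelps equation and solving for t gives
t_c = ln[(k_r/k_d)(1 − D₀(k_r−k_d)/(k_d L₀))] / (k_r−k_d).
Here k_r−k_d = 1.253 d⁻¹ and 1 − D₀(k_r−k_d)/(k_d L₀) = 1 − 1.39×1.253/(0.217×38.3) = 0.7904, so
t_c = ln(6.774 × 0.7904) / 1.253 = 1.678 / 1.253 = 1.339 d.
D_c = (k_d/k_r) L₀ e^(−k_d t_c) = (0.217/1.47) × 38.3 × e^(−0.217×1.339) = 0.1476 × 38.3 × 0.7478 = 4.228 mg/L.

t_c ≈ 1.34 d; D_c ≈ 4.23 mg/L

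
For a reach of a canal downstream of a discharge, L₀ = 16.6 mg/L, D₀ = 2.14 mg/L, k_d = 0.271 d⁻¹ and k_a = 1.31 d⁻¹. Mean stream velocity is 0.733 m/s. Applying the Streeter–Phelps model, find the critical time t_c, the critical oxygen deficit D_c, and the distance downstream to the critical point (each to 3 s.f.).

t_c = [1/(k_a−k_d)] ln[(k_a/k_d)(1 − D₀(k_a−k_d)/(k_d L₀))]
= [1/(1.31−0.271)] ln[(1.31/0.271)(1 − 2.14×1.039/(0.271×16.6))]
= (1/1.039) ln[4.834 × 0.5057] = 0.9625 × ln(2.445) = 0.9625 × 0.8939 = 0.8604 d.
D_c = (k_d/k_a) L₀ e^(−k_d t_c) = (0.271/1.31) × 16.6 × e^(−0.271×0.8604) = 0.2069 × 16.6 × 0.7920 = 2.720 mg/L.
x_c = v t_c = 0.733 m/s × 0.8604 d × 86400 s/d = 54490 m ≈ 54.5 km.

t_c ≈ 0.860 d; D_c ≈ 2.72 mg/L; x_c ≈ 54.5 km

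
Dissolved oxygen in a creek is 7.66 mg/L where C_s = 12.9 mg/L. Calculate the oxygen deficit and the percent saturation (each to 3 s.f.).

D ≈ 5.24 mg/L; 59.4 % saturation

D = C_s − C = 12.9 − 7.66 = 5.24 mg/L.
% saturation = 7.66/12.9 × 100 = 59.4 %.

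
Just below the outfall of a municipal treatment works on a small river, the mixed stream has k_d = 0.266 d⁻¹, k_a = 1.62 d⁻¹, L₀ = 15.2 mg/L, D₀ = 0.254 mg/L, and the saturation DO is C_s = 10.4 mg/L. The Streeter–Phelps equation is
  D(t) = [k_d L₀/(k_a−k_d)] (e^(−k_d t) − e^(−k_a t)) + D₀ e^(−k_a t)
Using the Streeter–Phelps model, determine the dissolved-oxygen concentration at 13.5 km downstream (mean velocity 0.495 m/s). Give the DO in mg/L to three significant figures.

Travel time t = x/v = 13.5 km / (0.495 m/s) = 13500 m / 0.495 m/s = 27270 s = 0.3157 d.
k_d L₀/(k_a−k_d) = 0.266×15.2/(1.62−0.266) = 4.043/1.354 = 2.986 mg/L.
e^(−k_d t) = e^(−0.266×0.3157) = 0.9195; e^(−k_a t) = e^(−1.62×0.3157) = 0.5997.
D = 2.986 × (0.9195 − 0.5997) + 0.254 × 0.5997 = 0.9549 + 0.1523 = 1.107 mg/L.
DO = C_s − D = 10.4 − 1.107 = 9.293 mg/L.

DO ≈ 9.29 mg/L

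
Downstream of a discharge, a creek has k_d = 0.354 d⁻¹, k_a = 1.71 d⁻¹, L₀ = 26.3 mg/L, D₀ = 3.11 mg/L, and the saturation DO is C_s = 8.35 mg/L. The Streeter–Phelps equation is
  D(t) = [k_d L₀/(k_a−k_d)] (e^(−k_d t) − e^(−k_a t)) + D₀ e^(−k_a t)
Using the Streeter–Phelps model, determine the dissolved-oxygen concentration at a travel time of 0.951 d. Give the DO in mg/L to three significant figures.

DO ≈ 4.19 mg/L

k_d L₀/(k_a−k_d) = 0.354×26.3/(1.71−0.354) = 9.310/1.356 = 6.866 mg/L.
e^(−k_d t) = e^(−0.354×0.9510) = 0.7142; e^(−k_a t) = e^(−1.71×0.9510) = 0.1967.
D = 6.866 × (0.7142 − 0.1967) + 3.11 × 0.1967 = 3.553 + 0.6117 = 4.165 mg/L.
DO = C_s − D = 8.35 − 4.165 = 4.185 mg/L.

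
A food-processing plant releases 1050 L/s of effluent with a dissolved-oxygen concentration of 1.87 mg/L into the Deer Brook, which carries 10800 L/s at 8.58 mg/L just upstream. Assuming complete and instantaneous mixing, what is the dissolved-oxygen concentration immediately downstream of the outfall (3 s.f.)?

Flow-weighted mixing: C = (Q_r C_r + Q_w C_w)/(Q_r + Q_w)
= (10800×8.58 + 1050×1.87)/(10800 + 1050) = 94630/11850 = 7.985 mg/L.

7.99 mg/L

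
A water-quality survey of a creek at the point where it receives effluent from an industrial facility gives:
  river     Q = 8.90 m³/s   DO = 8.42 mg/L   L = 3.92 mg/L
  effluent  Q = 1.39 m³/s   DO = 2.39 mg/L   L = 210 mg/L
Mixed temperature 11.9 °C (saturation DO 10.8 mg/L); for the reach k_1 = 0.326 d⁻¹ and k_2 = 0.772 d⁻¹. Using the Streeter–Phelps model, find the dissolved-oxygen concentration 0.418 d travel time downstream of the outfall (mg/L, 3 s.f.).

DO ≈ 5.04 mg/L

Mixed DO = (8.90×8.42 + 1.39×2.39)/(8.90+1.39) = 78.26/10.29 = 7.605 mg/L.
Mixed L₀ = (8.90×3.92 + 1.39×210)/(10.29) = 326.8/10.29 = 31.76 mg/L.
Initial deficit D₀ = C_s − DO₀ = 10.8 − 7.605 = 3.195 mg/L.
D(0.418) = [0.326×31.76/(0.772−0.326)](e^(−0.326×0.418) − e^(−0.772×0.418)) + 3.195 e^(−0.772×0.418)
= 23.21 × (0.8726 − 0.7242) + 3.195 × 0.7242 = 5.759 mg/L.
DO = 10.8 − 5.759 = 5.041 mg/L.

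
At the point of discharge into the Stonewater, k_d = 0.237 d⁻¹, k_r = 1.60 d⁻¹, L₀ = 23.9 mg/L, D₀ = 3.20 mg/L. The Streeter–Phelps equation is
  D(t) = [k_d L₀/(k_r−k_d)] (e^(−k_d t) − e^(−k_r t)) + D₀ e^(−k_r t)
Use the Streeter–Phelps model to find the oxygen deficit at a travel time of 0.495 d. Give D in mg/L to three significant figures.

D ≈ 3.26 mg/L

k_d L₀/(k_r−k_d) = 0.237×23.9/(1.60−0.237) = 5.664/1.363 = 4.156 mg/L.
e^(−k_d t) = e^(−0.237×0.4950) = 0.8893; e^(−k_r t) = e^(−1.60×0.4950) = 0.4529.
D = 4.156 × (0.8893 − 0.4529) + 3.20 × 0.4529 = 1.813 + 1.449 = 3.263 mg/L.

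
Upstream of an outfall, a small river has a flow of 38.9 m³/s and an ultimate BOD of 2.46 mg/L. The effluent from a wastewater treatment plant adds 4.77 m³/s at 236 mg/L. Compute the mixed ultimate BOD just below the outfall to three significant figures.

28.0 mg/L

Flow-weighted mixing: C = (Q_r C_r + Q_w C_w)/(Q_r + Q_w)
= (38.9×2.46 + 4.77×236)/(38.9 + 4.77) = 1221/43.67 = 27.97 mg/L.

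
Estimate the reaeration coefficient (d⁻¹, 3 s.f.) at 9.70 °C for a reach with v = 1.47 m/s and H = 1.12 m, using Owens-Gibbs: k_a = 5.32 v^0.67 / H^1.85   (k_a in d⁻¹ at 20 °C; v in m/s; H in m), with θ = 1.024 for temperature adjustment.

k_a(20) = 5.32 × 1.47^0.67 / 1.12^1.85 = 5.32 × 1.295 / 1.233 = 5.584 d⁻¹.
k_a(9.70) = 5.584 × 1.024^(9.70−20) = 5.584 × 0.7833 = 4.374 d⁻¹.

k_a ≈ 4.37 d⁻¹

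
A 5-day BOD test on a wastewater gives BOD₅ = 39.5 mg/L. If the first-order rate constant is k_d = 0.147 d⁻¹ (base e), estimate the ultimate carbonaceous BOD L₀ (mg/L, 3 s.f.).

BOD₅ = L₀(1 − e^(−5k_d)) ⇒ L₀ = BOD₅ / (1 − e^(−5×0.147))
= 39.5 / (1 − 0.4795) = 39.5 / 0.5205 = 75.89 mg/L.

L₀ ≈ 75.9 mg/L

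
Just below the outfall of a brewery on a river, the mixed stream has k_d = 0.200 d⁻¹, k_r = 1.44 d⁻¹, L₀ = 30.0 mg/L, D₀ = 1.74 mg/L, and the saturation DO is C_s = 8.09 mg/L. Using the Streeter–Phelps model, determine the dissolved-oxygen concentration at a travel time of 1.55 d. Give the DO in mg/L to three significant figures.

DO ≈ 4.87 mg/L

k_d L₀/(k_r−k_d) = 0.200×30.0/(1.44−0.200) = 6.000/1.240 = 4.839 mg/L.
e^(−k_d t) = e^(−0.200×1.550) = 0.7334; e^(−k_r t) = e^(−1.44×1.550) = 0.1073.
D = 4.839 × (0.7334 − 0.1073) + 1.74 × 0.1073 = 3.030 + 0.1867 = 3.216 mg/L.
DO = C_s − D = 8.09 − 3.216 = 4.874 mg/L.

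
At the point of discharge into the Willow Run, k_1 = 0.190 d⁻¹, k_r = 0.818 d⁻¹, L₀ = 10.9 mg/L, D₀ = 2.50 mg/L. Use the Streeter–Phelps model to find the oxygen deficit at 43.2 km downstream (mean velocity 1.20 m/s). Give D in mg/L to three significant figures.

D ≈ 2.48 mg/L

Travel time t = x/v = 43.2 km / (1.20 m/s) = 43200 m / 1.20 m/s = 36000 s = 0.4167 d.
k_1 L₀/(k_r−k_1) = 0.190×10.9/(0.818−0.190) = 2.071/0.6280 = 3.298 mg/L.
e^(−k_1 t) = e^(−0.190×0.4167) = 0.9239; e^(−k_r t) = e^(−0.818×0.4167) = 0.7112.
D = 3.298 × (0.9239 − 0.7112) + 2.50 × 0.7112 = 0.7015 + 1.778 = 2.479 mg/L.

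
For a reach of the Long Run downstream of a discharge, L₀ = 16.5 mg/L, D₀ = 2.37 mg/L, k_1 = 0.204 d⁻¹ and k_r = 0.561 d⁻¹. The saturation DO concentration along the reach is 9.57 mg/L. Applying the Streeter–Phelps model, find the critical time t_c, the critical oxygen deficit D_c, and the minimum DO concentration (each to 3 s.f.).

t_c ≈ 2.02 d; D_c ≈ 3.97 mg/L; min DO ≈ 5.60 mg/L

t_c = [1/(k_r−k_1)] ln[(k_r/k_1)(1 − D₀(k_r−k_1)/(k_1 L₀))]
= [1/(0.561−0.204)] ln[(0.561/0.204)(1 − 2.37×0.3570/(0.204×16.5))]
= (1/0.3570) ln[2.750 × 0.7486] = 2.801 × ln(2.059) = 2.801 × 0.7221 = 2.023 d.
D_c = (k_1/k_r) L₀ e^(−k_1 t_c) = (0.204/0.561) × 16.5 × e^(−0.204×2.023) = 0.3636 × 16.5 × 0.6619 = 3.971 mg/L.
Minimum DO = C_s − D_c = 9.57 − 3.971 = 5.599 mg/L.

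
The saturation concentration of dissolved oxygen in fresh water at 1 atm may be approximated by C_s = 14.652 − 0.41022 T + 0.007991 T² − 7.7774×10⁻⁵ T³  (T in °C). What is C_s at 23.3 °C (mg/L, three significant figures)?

C_s ≈ 8.45 mg/L

C_s = 14.652 − 0.41022×23.3 + 0.007991×23.3² − 7.7774×10⁻⁵×23.3³ = 8.448 mg/L.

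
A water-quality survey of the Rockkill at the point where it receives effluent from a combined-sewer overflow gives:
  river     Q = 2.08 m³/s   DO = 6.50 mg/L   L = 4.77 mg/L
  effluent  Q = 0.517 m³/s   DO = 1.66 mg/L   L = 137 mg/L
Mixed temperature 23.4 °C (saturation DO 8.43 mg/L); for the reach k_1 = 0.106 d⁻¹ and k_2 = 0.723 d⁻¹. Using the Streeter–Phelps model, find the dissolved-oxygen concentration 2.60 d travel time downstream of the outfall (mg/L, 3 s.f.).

Mixed DO = (2.08×6.50 + 0.517×1.66)/(2.08+0.517) = 14.38/2.597 = 5.536 mg/L.
Mixed L₀ = (2.08×4.77 + 0.517×137)/(2.597) = 80.75/2.597 = 31.09 mg/L.
Initial deficit D₀ = C_s − DO₀ = 8.43 − 5.536 = 2.894 mg/L.
D(2.60) = [0.106×31.09/(0.723−0.106)](e^(−0.106×2.60) − e^(−0.723×2.60)) + 2.894 e^(−0.723×2.60)
= 5.342 × (0.7591 − 0.1526) + 2.894 × 0.1526 = 3.681 mg/L.
DO = 8.43 − 3.681 = 4.749 mg/L.

DO ≈ 4.75 mg/L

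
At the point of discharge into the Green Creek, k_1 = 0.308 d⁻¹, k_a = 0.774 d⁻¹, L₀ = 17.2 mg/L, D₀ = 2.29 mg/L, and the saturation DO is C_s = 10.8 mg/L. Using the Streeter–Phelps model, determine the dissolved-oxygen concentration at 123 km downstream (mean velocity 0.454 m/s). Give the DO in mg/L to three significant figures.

DO ≈ 7.27 mg/L

Travel time t = x/v = 123 km / (0.454 m/s) = 123000 m / 0.454 m/s = 270900 s = 3.136 d.
k_1 L₀/(k_a−k_1) = 0.308×17.2/(0.774−0.308) = 5.298/0.4660 = 11.37 mg/L.
e^(−k_1 t) = e^(−0.308×3.136) = 0.3807; e^(−k_a t) = e^(−0.774×3.136) = 0.08830.
D = 11.37 × (0.3807 − 0.08830) + 2.29 × 0.08830 = 3.324 + 0.2022 = 3.526 mg/L.
DO = C_s − D = 10.8 − 3.526 = 7.274 mg/L.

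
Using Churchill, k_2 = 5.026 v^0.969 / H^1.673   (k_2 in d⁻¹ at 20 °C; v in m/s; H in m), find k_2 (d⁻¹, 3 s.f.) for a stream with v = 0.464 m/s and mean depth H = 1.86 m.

k_2 ≈ 0.846 d⁻¹

k_2 = 5.026 × 0.464^0.969 / 1.86^1.673 = 5.026 × 0.4752 / 2.824 = 0.8456 d⁻¹.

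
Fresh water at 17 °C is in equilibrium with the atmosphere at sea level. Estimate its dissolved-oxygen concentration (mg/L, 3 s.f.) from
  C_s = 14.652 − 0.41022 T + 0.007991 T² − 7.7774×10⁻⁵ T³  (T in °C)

C_s = 14.652 − 0.41022×17 + 0.007991×17² − 7.7774×10⁻⁵×17³ = 9.606 mg/L.

C_s ≈ 9.61 mg/L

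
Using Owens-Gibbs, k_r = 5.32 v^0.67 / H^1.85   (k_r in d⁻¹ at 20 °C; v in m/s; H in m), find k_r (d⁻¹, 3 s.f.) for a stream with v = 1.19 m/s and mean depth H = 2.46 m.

k_r = 5.32 × 1.19^0.67 / 2.46^1.85 = 5.32 × 1.124 / 5.287 = 1.131 d⁻¹.

k_r ≈ 1.13 d⁻¹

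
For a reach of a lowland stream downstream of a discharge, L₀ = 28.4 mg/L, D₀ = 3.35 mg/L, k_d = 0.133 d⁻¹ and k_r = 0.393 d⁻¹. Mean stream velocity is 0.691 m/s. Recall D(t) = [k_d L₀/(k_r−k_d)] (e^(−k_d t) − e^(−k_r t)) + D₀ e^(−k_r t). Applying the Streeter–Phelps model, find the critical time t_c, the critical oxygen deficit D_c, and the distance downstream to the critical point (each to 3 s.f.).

t_c = [1/(k_r−k_d)] ln[(k_r/k_d)(1 − D₀(k_r−k_d)/(k_d L₀))]
= [1/(0.393−0.133)] ln[(0.393/0.133)(1 − 3.35×0.2600/(0.133×28.4))]
= (1/0.2600) ln[2.955 × 0.7694] = 3.846 × ln(2.274) = 3.846 × 0.8213 = 3.159 d.
L(t_c) = L₀ e^(−k_d t_c) = 28.4 × 0.6570 = 18.66 mg/L, and at the critical point k_r D_c = k_d L, so D_c = (0.133/0.393) × 18.66 = 6.314 mg/L.
x_c = v t_c = 0.691 m/s × 3.159 d × 86400 s/d = 188600 m ≈ 189 km.

t_c ≈ 3.16 d; D_c ≈ 6.31 mg/L; x_c ≈ 189 km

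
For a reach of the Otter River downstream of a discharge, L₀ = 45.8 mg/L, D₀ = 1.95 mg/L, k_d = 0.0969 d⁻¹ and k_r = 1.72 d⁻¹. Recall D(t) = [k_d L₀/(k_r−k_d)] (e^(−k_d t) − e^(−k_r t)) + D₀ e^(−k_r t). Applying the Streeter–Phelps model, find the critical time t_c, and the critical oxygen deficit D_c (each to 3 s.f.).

t_c ≈ 1.00 d; D_c ≈ 2.34 mg/L

t_c = [1/(k_r−k_d)] ln[(k_r/k_d)(1 − D₀(k_r−k_d)/(k_d L₀))]
= [1/(1.72−0.0969)] ln[(1.72/0.0969)(1 − 1.95×1.623/(0.0969×45.8))]
= (1/1.623) ln[17.75 × 0.2868] = 0.6161 × ln(5.091) = 0.6161 × 1.628 = 1.003 d.
L(t_c) = L₀ e^(−k_d t_c) = 45.8 × 0.9074 = 41.56 mg/L, and at the critical point k_r D_c = k_d L, so D_c = (0.0969/1.72) × 41.56 = 2.341 mg/L.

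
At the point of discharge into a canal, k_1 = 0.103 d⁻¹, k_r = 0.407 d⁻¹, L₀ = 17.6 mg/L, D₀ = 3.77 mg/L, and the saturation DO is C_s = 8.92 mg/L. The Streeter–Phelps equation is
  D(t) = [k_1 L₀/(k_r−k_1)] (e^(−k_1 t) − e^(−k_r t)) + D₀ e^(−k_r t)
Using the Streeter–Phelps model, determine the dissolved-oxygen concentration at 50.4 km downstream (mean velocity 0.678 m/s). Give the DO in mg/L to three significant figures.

DO ≈ 5.01 mg/L

Travel time t = x/v = 50.4 km / (0.678 m/s) = 50400 m / 0.678 m/s = 74340 s = 0.8604 d.
k_1 L₀/(k_r−k_1) = 0.103×17.6/(0.407−0.103) = 1.813/0.3040 = 5.963 mg/L.
e^(−k_1 t) = e^(−0.103×0.8604) = 0.9152; e^(−k_r t) = e^(−0.407×0.8604) = 0.7046.
D = 5.963 × (0.9152 − 0.7046) + 3.77 × 0.7046 = 1.256 + 2.656 = 3.912 mg/L.
DO = C_s − D = 8.92 − 3.912 = 5.008 mg/L.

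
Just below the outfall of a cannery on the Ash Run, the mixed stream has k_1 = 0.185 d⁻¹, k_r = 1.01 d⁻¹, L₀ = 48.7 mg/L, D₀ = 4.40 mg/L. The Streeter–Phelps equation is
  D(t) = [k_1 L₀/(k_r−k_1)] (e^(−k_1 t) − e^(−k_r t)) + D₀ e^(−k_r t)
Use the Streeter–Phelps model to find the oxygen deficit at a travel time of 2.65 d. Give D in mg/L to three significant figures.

D ≈ 6.24 mg/L

k_1 L₀/(k_r−k_1) = 0.185×48.7/(1.01−0.185) = 9.010/0.8250 = 10.92 mg/L.
e^(−k_1 t) = e^(−0.185×2.650) = 0.6125; e^(−k_r t) = e^(−1.01×2.650) = 0.06880.
D = 10.92 × (0.6125 − 0.06880) + 4.40 × 0.06880 = 5.937 + 0.3027 = 6.240 mg/L.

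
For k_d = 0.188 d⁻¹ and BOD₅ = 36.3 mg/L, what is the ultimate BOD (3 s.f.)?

L₀ ≈ 59.6 mg/L

BOD₅ = L₀(1 − e^(−5k_d)) ⇒ L₀ = BOD₅ / (1 − e^(−5×0.188))
= 36.3 / (1 − 0.3906) = 36.3 / 0.6094 = 59.57 mg/L.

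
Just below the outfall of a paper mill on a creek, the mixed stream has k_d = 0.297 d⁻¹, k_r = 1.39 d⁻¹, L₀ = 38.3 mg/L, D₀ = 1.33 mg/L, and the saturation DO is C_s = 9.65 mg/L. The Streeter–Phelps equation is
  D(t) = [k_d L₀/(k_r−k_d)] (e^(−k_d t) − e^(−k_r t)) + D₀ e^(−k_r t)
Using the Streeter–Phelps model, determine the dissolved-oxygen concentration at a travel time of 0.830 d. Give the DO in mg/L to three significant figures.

DO ≈ 4.38 mg/L

k_d L₀/(k_r−k_d) = 0.297×38.3/(1.39−0.297) = 11.38/1.093 = 10.41 mg/L.
e^(−k_d t) = e^(−0.297×0.8300) = 0.7815; e^(−k_r t) = e^(−1.39×0.8300) = 0.3155.
D = 10.41 × (0.7815 − 0.3155) + 1.33 × 0.3155 = 4.850 + 0.4196 = 5.270 mg/L.
DO = C_s − D = 9.65 − 5.270 = 4.380 mg/L.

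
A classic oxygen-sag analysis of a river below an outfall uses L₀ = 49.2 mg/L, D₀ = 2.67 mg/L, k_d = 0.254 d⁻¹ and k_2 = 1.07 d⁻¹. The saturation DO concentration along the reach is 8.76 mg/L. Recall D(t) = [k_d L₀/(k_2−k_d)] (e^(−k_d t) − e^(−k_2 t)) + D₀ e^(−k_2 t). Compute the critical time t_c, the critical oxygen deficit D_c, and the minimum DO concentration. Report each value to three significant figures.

With k_2/k_d = 4.213 and 1 − D₀(k_2−k_d)/(k_d L₀) = 0.8257,
t_c = ln(4.213 × 0.8257) / (1.07 − 0.254) = ln(3.478) / 0.8160 = 1.247/0.8160 = 1.528 d.
D_c = (k_d/k_2) L₀ e^(−k_d t_c) = (0.254/1.07) × 49.2 × e^(−0.254×1.528) = 0.2374 × 49.2 × 0.6784 = 7.923 mg/L.
Minimum DO = C_s − D_c = 8.76 − 7.923 = 0.8367 mg/L.

t_c ≈ 1.53 d; D_c ≈ 7.92 mg/L; min DO ≈ 0.837 mg/L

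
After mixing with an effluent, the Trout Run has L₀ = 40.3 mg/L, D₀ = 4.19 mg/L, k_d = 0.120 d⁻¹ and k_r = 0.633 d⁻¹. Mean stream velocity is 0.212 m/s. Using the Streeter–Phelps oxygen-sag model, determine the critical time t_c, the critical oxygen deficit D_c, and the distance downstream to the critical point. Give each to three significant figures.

t_c ≈ 2.10 d; D_c ≈ 5.94 mg/L; x_c ≈ 38.4 km

At the critical point dD/dt = 0, so k_d L₀ e^(−k_d t) = k_r D. Substituting D(t) from the Streeter–Phelps equation and solving for t gives
t_c = ln[(k_r/k_d)(1 − D₀(k_r−k_d)/(k_d L₀))] / (k_r−k_d).
Here k_r−k_d = 0.5130 d⁻¹ and 1 − D₀(k_r−k_d)/(k_d L₀) = 1 − 4.19×0.5130/(0.120×40.3) = 0.5555, so
t_c = ln(5.275 × 0.5555) / 0.5130 = 1.075 / 0.5130 = 2.096 d.
L(t_c) = L₀ e^(−k_d t_c) = 40.3 × 0.7776 = 31.34 mg/L, and at the critical point k_r D_c = k_d L, so D_c = (0.120/0.633) × 31.34 = 5.941 mg/L.
x_c = v t_c = 0.212 m/s × 2.096 d × 86400 s/d = 38390 m ≈ 38.4 km.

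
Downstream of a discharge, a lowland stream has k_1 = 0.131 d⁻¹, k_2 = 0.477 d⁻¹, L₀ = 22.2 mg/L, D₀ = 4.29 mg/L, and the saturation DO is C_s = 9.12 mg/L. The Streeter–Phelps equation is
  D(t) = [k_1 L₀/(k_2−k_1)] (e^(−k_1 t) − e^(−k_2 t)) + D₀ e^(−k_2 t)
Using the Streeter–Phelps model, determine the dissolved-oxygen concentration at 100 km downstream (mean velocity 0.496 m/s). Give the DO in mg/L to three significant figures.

DO ≈ 4.28 mg/L

Travel time t = x/v = 100 km / (0.496 m/s) = 100000 m / 0.496 m/s = 201600 s = 2.333 d.
k_1 L₀/(k_2−k_1) = 0.131×22.2/(0.477−0.131) = 2.908/0.3460 = 8.405 mg/L.
e^(−k_1 t) = e^(−0.131×2.333) = 0.7366; e^(−k_2 t) = e^(−0.477×2.333) = 0.3285.
D = 8.405 × (0.7366 − 0.3285) + 4.29 × 0.3285 = 3.430 + 1.409 = 4.839 mg/L.
DO = C_s − D = 9.12 − 4.839 = 4.281 mg/L.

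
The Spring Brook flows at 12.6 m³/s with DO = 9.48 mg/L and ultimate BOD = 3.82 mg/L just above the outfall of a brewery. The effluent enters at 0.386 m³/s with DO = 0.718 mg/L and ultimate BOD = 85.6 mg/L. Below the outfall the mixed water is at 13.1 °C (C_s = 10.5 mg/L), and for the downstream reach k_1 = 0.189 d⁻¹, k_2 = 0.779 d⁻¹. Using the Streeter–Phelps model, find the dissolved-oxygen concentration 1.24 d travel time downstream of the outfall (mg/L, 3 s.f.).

Mixed DO = (12.6×9.48 + 0.386×0.718)/(12.6+0.386) = 119.7/12.99 = 9.220 mg/L.
Mixed L₀ = (12.6×3.82 + 0.386×85.6)/(12.99) = 81.17/12.99 = 6.251 mg/L.
Initial deficit D₀ = C_s − DO₀ = 10.5 − 9.220 = 1.280 mg/L.
D(1.24) = [0.189×6.251/(0.779−0.189)](e^(−0.189×1.24) − e^(−0.779×1.24)) + 1.280 e^(−0.779×1.24)
= 2.002 × (0.7911 − 0.3806) + 1.280 × 0.3806 = 1.309 mg/L.
DO = 10.5 − 1.309 = 9.191 mg/L.

DO ≈ 9.19 mg/L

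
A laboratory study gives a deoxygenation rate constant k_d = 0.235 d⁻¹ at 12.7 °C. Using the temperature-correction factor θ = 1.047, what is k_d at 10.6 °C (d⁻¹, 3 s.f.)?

k_d(T₂) = k_d(T₁) · θ^(T₂−T₁) = 0.235 × 1.047^(10.6−12.7)
= 0.235 × 1.047^-2.10 = 0.235 × 0.9081 = 0.2134 d⁻¹.

k_d ≈ 0.213 d⁻¹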